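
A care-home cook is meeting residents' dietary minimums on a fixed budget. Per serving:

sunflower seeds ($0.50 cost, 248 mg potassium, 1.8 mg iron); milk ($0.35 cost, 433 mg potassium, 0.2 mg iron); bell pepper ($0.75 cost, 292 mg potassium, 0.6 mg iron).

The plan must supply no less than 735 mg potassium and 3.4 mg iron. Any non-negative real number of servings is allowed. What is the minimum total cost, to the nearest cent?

$1.14

sunflower seeds only: max(735/248, 3.4/1.8) = 2.964 servings → $1.48.
milk only: max(735/433, 3.4/0.2) = 17 servings → $5.95.
bell pepper only: max(735/292, 3.4/0.6) = 5.667 servings → $4.25.
sunflower seeds + milk with both tight: 1.816 servings and 0.6574 servings → $1.14.
sunflower seeds + bell pepper with both tight: 1.464 servings and 1.273 servings → $1.69.
milk + bell pepper: intersection lies outside the first quadrant.
The minimum over all feasible corners is $1.14.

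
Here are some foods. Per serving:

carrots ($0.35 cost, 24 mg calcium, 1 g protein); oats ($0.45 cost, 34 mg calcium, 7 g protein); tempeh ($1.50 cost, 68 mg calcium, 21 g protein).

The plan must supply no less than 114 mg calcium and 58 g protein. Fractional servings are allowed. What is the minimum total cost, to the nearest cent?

The cheapest plan sits at a corner of the feasible region — with two constraints it uses at most two foods.
carrots only: max(114/24, 58/1) = 58 servings → $20.30.
oats only: max(114/34, 58/7) = 8.286 servings → $3.73.
tempeh only: max(114/68, 58/21) = 2.762 servings → $4.14.
carrots + oats: the both-tight solution has a negative serving — not a feasible corner.
carrots + tempeh: the both-tight solution has a negative serving — not a feasible corner.
oats + tempeh: intersection lies outside the first quadrant.
Cheapest feasible corner: $3.73.

$3.73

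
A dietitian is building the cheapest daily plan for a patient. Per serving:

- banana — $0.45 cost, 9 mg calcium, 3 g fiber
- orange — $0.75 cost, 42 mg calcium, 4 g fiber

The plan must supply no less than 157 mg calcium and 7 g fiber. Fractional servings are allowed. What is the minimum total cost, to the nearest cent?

Compare the cost at each extreme point of the feasible region.
banana only: max(157/9, 7/3) = 17.44 servings → $7.85.
orange only: max(157/42, 7/4) = 3.738 servings → $2.80.
banana + orange: intersection lies outside the first quadrant.
Cheapest feasible corner: $2.80.

$2.80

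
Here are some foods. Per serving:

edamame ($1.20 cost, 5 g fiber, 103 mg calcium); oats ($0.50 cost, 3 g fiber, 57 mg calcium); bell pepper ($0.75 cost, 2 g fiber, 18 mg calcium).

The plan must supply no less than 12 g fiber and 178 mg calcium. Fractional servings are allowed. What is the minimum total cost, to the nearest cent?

$2.00

edamame only: max(12/5, 178/103) = 2.4 servings → $2.88.
oats only: max(12/3, 178/57) = 4 servings → $2.00.
bell pepper only: max(12/2, 178/18) = 9.889 servings → $7.42.
edamame + oats with both targets exact would need a negative amount; discard.
edamame + bell pepper with both tight: 1.207 servings and 2.983 servings → $3.69.
oats + bell pepper with both tight: 2.333 servings and 2.5 servings → $3.04.
So the least-cost plan costs $2.00.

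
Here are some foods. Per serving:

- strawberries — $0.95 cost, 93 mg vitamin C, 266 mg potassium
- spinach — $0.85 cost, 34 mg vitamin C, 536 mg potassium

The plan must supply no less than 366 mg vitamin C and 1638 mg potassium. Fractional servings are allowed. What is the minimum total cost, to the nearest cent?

With two linear requirements the optimum uses one or two foods; enumerate the corners.
strawberries only: max(366/93, 1638/266) = 6.158 servings → $5.85.
spinach only: max(366/34, 1638/536) = 10.76 servings → $9.15.
strawberries + spinach with both tight: 3.443 servings and 1.347 servings → $4.42.
The minimum over all feasible corners is $4.42.

$4.42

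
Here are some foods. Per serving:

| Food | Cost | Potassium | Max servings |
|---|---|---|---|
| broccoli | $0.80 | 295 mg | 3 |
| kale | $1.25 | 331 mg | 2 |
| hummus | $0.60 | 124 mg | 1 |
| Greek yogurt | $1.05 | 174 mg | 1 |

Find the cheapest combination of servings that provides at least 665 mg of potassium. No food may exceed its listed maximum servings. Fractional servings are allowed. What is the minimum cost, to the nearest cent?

Cost per mg of potassium: broccoli $0.0027, kale $0.0038, hummus $0.0048, Greek yogurt $0.0060.
Take 2.254 servings of broccoli: +665.0 mg potassium for $1.80 (total $1.80, still need 0.0 mg).
Filling from the cheapest source first is optimal under one linear minimum: $1.80.

$1.80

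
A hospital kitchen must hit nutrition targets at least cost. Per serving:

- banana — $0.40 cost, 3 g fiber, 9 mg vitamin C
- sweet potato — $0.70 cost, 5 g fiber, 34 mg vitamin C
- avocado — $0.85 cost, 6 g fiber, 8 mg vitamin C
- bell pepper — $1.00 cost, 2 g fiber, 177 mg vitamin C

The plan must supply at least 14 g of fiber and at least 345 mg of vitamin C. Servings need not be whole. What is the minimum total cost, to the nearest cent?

banana only: max(14/3, 345/9) = 38.33 servings → $15.33.
sweet potato only: max(14/5, 345/34) = 10.15 servings → $7.10.
avocado only: max(14/6, 345/8) = 43.12 servings → $36.66.
bell pepper only: max(14/2, 345/177) = 7 servings → $7.00.
banana + sweet potato with both targets exact would need a negative amount; discard.
banana + avocado with both targets exact would need a negative amount; discard.
banana + bell pepper with both tight: 3.485 servings and 1.772 servings → $3.17.
sweet potato + avocado: the both-tight solution has a negative serving — not a feasible corner.
sweet potato + bell pepper with both tight: 2.188 servings and 1.529 servings → $3.06.
avocado + bell pepper with both tight: 1.709 servings and 1.872 servings → $3.32.
So the least-cost plan costs $3.06.

$3.06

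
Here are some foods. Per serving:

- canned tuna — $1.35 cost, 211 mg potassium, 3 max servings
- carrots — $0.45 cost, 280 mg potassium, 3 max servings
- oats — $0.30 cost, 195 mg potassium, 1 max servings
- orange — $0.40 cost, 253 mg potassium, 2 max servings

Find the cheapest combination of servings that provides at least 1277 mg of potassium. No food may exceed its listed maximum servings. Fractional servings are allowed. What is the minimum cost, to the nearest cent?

$2.03

Cost per mg of potassium: oats $0.0015, orange $0.0016, carrots $0.0016, canned tuna $0.0064.
Take 1 serving of oats: +195.0 mg potassium for $0.30 (total $0.30, still need 1082.0 mg).
Take 2 servings of orange: +506.0 mg potassium for $0.80 (total $1.10, still need 576.0 mg).
Take 2.057 servings of carrots: +576.0 mg potassium for $0.93 (total $2.03, still need 0.0 mg).
Filling from the cheapest source first is optimal under one linear minimum: $2.03.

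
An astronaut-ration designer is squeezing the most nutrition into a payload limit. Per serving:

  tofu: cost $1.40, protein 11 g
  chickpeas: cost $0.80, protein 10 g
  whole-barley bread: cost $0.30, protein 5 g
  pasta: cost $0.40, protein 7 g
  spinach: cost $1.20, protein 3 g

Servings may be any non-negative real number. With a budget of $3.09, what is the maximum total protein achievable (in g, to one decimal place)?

Protein per dollar: pasta 17.5, whole-barley bread 16.67, chickpeas 12.5, tofu 7.857, spinach 2.5.
With no serving limits, spend the whole cost allowance on pasta: $3.09 / $0.40 × 7 g = 54.1 g.

54.1 g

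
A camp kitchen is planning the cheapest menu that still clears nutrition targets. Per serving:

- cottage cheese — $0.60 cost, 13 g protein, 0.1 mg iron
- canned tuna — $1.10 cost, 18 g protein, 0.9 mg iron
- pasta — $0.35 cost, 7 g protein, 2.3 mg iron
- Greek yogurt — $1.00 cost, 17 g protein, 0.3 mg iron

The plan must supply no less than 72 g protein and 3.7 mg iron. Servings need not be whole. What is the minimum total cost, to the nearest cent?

$3.36

With two linear requirements the optimum uses one or two foods; enumerate the corners.
cottage cheese only: max(72/13, 3.7/0.1) = 37 servings → $22.20.
canned tuna only: max(72/18, 3.7/0.9) = 4.111 servings → $4.52.
pasta only: max(72/7, 3.7/2.3) = 10.29 servings → $3.60.
Greek yogurt only: max(72/17, 3.7/0.3) = 12.33 servings → $12.33.
cottage cheese + canned tuna with both targets exact would need a negative amount; discard.
cottage cheese + pasta with both tight: 4.784 servings and 1.401 servings → $3.36.
cottage cheese + Greek yogurt with both targets exact would need a negative amount; discard.
canned tuna + pasta with both tight: 3.98 servings and 0.05128 servings → $4.40.
canned tuna + Greek yogurt: intersection lies outside the first quadrant.
pasta + Greek yogurt with both tight: 1.116 servings and 3.776 servings → $4.17.
So the least-cost plan costs $3.36.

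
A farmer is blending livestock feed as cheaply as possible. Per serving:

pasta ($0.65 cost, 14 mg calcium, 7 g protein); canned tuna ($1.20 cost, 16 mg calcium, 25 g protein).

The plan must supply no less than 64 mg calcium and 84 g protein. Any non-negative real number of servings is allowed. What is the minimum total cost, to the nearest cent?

Two binding constraints pin down two serving amounts, so the optimal mix uses at most two foods. The candidates are each food alone (scaled to the tighter of calcium/protein) and each pair with both constraints tight.
pasta only: max(64/14, 84/7) = 12 servings → $7.80.
canned tuna only: max(64/16, 84/25) = 4 servings → $4.80.
pasta + canned tuna with both tight: 1.076 servings and 3.059 servings → $4.37.
Cheapest feasible corner: $4.37.

$4.37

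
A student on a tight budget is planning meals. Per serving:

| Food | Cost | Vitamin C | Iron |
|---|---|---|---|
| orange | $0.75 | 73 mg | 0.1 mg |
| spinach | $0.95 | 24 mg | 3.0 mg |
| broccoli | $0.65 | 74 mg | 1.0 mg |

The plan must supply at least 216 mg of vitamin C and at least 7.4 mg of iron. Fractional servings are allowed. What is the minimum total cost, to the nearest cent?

The cheapest plan sits at a corner of the feasible region — with two constraints it uses at most two foods.
orange only: max(216/73, 7.4/0.1) = 74 servings → $55.50.
spinach only: max(216/24, 7.4/3.0) = 9 servings → $8.55.
broccoli only: max(216/74, 7.4/1.0) = 7.4 servings → $4.81.
orange + spinach with both tight: 2.172 servings and 2.394 servings → $3.90.
orange + broccoli: intersection lies outside the first quadrant.
spinach + broccoli with both tight: 1.675 servings and 2.376 servings → $3.14.
The minimum over all feasible corners is $3.14.

$3.14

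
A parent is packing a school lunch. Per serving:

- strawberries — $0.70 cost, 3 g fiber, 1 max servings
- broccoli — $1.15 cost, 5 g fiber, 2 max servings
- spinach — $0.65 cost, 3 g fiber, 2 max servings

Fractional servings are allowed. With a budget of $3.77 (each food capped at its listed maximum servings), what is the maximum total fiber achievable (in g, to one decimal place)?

Fiber per dollar: spinach 4.615, broccoli 4.348, strawberries 4.286.
Take 2 servings of spinach: spends $1.30, +6.0 g fiber (running total 6.0 g).
Take 2 servings of broccoli: spends $2.30, +10.0 g fiber (running total 16.0 g).
Take 0.2429 servings of strawberries: spends $0.17, +0.7 g fiber (running total 16.7 g).
Filling greedily by fiber-per-dollar is optimal for one linear limit, giving 16.7 g.

16.7 g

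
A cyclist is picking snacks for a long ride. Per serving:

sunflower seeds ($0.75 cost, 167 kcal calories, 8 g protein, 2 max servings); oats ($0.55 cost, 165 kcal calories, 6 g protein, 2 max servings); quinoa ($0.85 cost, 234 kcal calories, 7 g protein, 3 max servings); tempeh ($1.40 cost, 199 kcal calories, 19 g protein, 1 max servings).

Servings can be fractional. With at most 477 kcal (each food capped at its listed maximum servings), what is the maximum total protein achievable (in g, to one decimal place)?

32.3 g

Protein per kcal: tempeh 0.09548, sunflower seeds 0.0479, oats 0.03636, quinoa 0.02991.
Take 1 serving of tempeh: uses 199 kcal, +19.0 g protein (running total 19.0 g).
Take 1.665 servings of sunflower seeds: uses 278 kcal, +13.3 g protein (running total 32.3 g).
Filling greedily by protein-per-kcal is optimal for one linear limit, giving 32.3 g.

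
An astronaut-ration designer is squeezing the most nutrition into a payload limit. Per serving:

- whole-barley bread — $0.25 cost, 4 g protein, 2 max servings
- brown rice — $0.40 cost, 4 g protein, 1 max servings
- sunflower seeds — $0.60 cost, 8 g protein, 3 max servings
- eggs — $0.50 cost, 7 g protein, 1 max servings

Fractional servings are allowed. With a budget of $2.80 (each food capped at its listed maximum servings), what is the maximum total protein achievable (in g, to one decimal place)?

39.0 g

Protein per dollar: whole-barley bread 16, eggs 14, sunflower seeds 13.33, brown rice 10.
Take 2 servings of whole-barley bread: spends $0.50, +8.0 g protein (running total 8.0 g).
Take 1 serving of eggs: spends $0.50, +7.0 g protein (running total 15.0 g).
Take 3 servings of sunflower seeds: spends $1.80, +24.0 g protein (running total 39.0 g).
Filling greedily by protein-per-dollar is optimal for one linear limit, giving 39.0 g.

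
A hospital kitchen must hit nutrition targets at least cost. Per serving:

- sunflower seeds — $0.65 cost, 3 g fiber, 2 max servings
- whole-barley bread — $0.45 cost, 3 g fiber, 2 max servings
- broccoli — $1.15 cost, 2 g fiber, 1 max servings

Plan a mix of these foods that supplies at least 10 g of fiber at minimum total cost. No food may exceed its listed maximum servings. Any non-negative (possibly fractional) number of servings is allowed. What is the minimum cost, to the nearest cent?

Cost per g of fiber: whole-barley bread $0.1500, sunflower seeds $0.2167, broccoli $0.5750.
Take 2 servings of whole-barley bread: +6.0 g fiber for $0.90 (total $0.90, still need 4.0 g).
Take 1.333 servings of sunflower seeds: +4.0 g fiber for $0.87 (total $1.77, still need 0.0 g).
Filling from the cheapest source first is optimal under one linear minimum: $1.77.

$1.77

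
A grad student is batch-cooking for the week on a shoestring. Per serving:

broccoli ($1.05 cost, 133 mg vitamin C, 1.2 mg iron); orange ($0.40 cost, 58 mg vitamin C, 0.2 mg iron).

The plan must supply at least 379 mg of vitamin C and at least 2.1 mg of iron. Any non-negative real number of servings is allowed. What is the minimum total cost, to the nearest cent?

$2.76

broccoli only: max(379/133, 2.1/1.2) = 2.85 servings → $2.99.
orange only: max(379/58, 2.1/0.2) = 10.5 servings → $4.20.
broccoli + orange with both tight: 1.07 servings and 4.081 servings → $2.76.
So the least-cost plan costs $2.76.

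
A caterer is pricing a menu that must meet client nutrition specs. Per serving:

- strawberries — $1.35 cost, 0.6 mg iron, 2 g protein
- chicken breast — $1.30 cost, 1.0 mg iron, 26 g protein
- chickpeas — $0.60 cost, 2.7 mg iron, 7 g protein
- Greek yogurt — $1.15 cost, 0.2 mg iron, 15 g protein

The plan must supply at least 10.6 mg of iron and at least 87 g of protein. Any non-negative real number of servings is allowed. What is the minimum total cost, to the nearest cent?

$5.10

A basic optimal solution has at most two foods positive. Try each food alone and each pair with both targets met exactly.
strawberries only: max(10.6/0.6, 87/2) = 43.5 servings → $58.73.
chicken breast only: max(10.6/1.0, 87/26) = 10.6 servings → $13.78.
chickpeas only: max(10.6/2.7, 87/7) = 12.43 servings → $7.46.
Greek yogurt only: max(10.6/0.2, 87/15) = 53 servings → $60.95.
strawberries + chicken breast with both tight: 13.87 servings and 2.279 servings → $21.68.
strawberries + chickpeas: the both-tight solution has a negative serving — not a feasible corner.
strawberries + Greek yogurt with both tight: 16.47 servings and 3.605 servings → $26.37.
chicken breast + chickpeas with both tight: 2.543 servings and 2.984 servings → $5.10.
chicken breast + Greek yogurt: the both-tight solution has a negative serving — not a feasible corner.
chickpeas + Greek yogurt with both tight: 3.621 servings and 4.11 servings → $6.90.
The minimum over all feasible corners is $5.10.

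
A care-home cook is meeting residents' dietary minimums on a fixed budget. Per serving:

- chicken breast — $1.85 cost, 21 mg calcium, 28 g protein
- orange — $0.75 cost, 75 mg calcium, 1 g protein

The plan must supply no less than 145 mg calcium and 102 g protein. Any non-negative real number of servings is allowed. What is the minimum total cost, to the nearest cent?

$7.37

The cheapest plan sits at a corner of the feasible region — with two constraints it uses at most two foods.
chicken breast only: max(145/21, 102/28) = 6.905 servings → $12.77.
orange only: max(145/75, 102/1) = 102 servings → $76.50.
chicken breast + orange with both tight: 3.61 servings and 0.9226 servings → $7.37.
So the least-cost plan costs $7.37.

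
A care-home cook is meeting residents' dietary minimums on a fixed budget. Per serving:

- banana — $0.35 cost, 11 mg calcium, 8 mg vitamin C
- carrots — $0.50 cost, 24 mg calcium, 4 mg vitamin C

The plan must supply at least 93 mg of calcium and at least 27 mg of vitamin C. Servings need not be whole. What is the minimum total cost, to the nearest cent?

$2.16

An LP optimum is at a vertex; with two nutrient constraints at most two foods are used. Check each candidate.
banana only: max(93/11, 27/8) = 8.455 servings → $2.96.
carrots only: max(93/24, 27/4) = 6.75 servings → $3.38.
banana + carrots with both tight: 1.865 servings and 3.02 servings → $2.16.
So the least-cost plan costs $2.16.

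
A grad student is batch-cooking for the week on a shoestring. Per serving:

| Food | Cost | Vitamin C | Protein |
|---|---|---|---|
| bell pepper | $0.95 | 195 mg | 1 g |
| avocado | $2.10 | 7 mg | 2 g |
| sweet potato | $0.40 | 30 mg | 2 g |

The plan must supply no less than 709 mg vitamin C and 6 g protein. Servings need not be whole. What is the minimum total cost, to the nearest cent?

$3.78

For a min-cost LP with two ≥-constraints, a basic feasible solution has at most two positive variables.
bell pepper only: max(709/195, 6/1) = 6 servings → $5.70.
avocado only: max(709/7, 6/2) = 101.3 servings → $212.70.
sweet potato only: max(709/30, 6/2) = 23.63 servings → $9.45.
bell pepper + avocado with both tight: 3.593 servings and 1.204 servings → $5.94.
bell pepper + sweet potato with both tight: 3.439 servings and 1.281 servings → $3.78.
avocado + sweet potato with both targets exact would need a negative amount; discard.
Cheapest feasible corner: $3.78.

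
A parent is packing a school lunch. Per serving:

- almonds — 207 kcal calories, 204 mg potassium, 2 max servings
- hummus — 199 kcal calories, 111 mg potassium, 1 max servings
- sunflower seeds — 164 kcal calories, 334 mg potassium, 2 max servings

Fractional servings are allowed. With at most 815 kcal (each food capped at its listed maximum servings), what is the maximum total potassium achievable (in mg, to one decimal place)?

Potassium per kcal: sunflower seeds 2.037, almonds 0.9855, hummus 0.5578.
Take 2 servings of sunflower seeds: uses 328 kcal, +668.0 mg potassium (running total 668.0 mg).
Take 2 servings of almonds: uses 414 kcal, +408.0 mg potassium (running total 1076.0 mg).
Take 0.3668 servings of hummus: uses 73 kcal, +40.7 mg potassium (running total 1116.7 mg).
Greedy by best ratio exhausts the calories allowance optimally: 1116.7 mg.

1116.7 mg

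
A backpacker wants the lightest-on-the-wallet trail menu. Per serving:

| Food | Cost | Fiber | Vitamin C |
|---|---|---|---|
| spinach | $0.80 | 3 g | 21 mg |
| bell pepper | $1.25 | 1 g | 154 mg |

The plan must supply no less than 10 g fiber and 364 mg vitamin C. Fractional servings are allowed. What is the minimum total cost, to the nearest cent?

$4.63

The cheapest plan sits at a corner of the feasible region — with two constraints it uses at most two foods.
spinach only: max(10/3, 364/21) = 17.33 servings → $13.87.
bell pepper only: max(10/1, 364/154) = 10 servings → $12.50.
spinach + bell pepper with both tight: 2.667 servings and 2 servings → $4.63.
So the least-cost plan costs $4.63.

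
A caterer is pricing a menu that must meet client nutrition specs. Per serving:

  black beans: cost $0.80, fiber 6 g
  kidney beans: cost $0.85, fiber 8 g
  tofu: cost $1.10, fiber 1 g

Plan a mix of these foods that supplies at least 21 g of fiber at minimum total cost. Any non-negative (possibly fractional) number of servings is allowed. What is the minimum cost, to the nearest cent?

Cost per g of fiber: kidney beans $0.1062, black beans $0.1333, tofu $1.1000.
With no serving limits, use only kidney beans: 21 g / 8 g = 2.625 servings × $0.85 = $2.23.

$2.23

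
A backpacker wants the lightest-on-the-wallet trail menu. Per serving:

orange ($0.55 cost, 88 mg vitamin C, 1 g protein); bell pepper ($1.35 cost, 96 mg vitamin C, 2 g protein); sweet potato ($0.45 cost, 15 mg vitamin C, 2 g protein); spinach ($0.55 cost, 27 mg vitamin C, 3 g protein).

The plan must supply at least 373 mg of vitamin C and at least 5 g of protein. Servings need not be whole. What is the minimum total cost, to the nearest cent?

Two binding constraints pin down two serving amounts, so the optimal mix uses at most two foods. The candidates are each food alone (scaled to the tighter of vitamin C/protein) and each pair with both constraints tight.
orange only: max(373/88, 5/1) = 5 servings → $2.75.
bell pepper only: max(373/96, 5/2) = 3.885 servings → $5.25.
sweet potato only: max(373/15, 5/2) = 24.87 servings → $11.19.
spinach only: max(373/27, 5/3) = 13.81 servings → $7.60.
orange + bell pepper with both tight: 3.325 servings and 0.8375 servings → $2.96.
orange + sweet potato with both tight: 4.168 servings and 0.4161 servings → $2.48.
orange + spinach with both tight: 4.152 servings and 0.2827 servings → $2.44.
bell pepper + sweet potato: intersection lies outside the first quadrant.
bell pepper + spinach: the both-tight solution has a negative serving — not a feasible corner.
sweet potato + spinach: the both-tight solution has a negative serving — not a feasible corner.
The minimum over all feasible corners is $2.44.

$2.44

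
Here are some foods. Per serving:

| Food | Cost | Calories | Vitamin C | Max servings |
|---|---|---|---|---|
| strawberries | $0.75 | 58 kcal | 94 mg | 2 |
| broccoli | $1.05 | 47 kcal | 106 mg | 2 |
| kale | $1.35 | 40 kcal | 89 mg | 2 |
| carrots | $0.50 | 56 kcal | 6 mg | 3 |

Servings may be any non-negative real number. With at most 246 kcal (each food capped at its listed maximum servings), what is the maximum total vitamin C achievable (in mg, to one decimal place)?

506.7 mg

Vitamin C per kcal: broccoli 2.255, kale 2.225, strawberries 1.621, carrots 0.1071.
Take 2 servings of broccoli: uses 94 kcal, +212.0 mg vitamin C (running total 212.0 mg).
Take 2 servings of kale: uses 80 kcal, +178.0 mg vitamin C (running total 390.0 mg).
Take 1.241 servings of strawberries: uses 72 kcal, +116.7 mg vitamin C (running total 506.7 mg).
Greedy by best ratio exhausts the calories allowance optimally: 506.7 mg.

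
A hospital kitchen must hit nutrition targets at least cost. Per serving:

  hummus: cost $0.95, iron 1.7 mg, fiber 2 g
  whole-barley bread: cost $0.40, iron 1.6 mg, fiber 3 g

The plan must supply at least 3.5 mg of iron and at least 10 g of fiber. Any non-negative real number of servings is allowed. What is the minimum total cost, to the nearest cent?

For a min-cost LP with two ≥-constraints, a basic feasible solution has at most two positive variables.
hummus only: max(3.5/1.7, 10/2) = 5 servings → $4.75.
whole-barley bread only: max(3.5/1.6, 10/3) = 3.333 servings → $1.33.
hummus + whole-barley bread: the both-tight solution has a negative serving — not a feasible corner.
The minimum over all feasible corners is $1.33.

$1.33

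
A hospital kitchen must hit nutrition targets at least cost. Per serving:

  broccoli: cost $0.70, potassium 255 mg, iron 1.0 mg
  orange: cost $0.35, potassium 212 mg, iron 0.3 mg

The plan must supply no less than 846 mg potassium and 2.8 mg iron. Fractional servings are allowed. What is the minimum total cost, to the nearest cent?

$2.10

Compare the cost at each extreme point of the feasible region.
broccoli only: max(846/255, 2.8/1.0) = 3.318 servings → $2.32.
orange only: max(846/212, 2.8/0.3) = 9.333 servings → $3.27.
broccoli + orange with both tight: 2.508 servings and 0.9742 servings → $2.10.
Cheapest feasible corner: $2.10.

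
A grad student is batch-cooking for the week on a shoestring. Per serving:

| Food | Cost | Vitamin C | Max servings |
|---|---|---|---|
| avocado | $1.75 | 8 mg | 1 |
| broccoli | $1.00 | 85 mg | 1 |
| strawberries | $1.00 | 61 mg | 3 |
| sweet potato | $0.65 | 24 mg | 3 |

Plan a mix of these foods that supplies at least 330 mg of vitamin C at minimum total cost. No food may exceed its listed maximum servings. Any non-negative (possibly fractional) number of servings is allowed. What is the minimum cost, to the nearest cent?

$5.68

Cost per mg of vitamin C: broccoli $0.0118, strawberries $0.0164, sweet potato $0.0271, avocado $0.2188.
Take 1 serving of broccoli: +85.0 mg vitamin C for $1.00 (total $1.00, still need 245.0 mg).
Take 3 servings of strawberries: +183.0 mg vitamin C for $3.00 (total $4.00, still need 62.0 mg).
Take 2.583 servings of sweet potato: +62.0 mg vitamin C for $1.68 (total $5.68, still need 0.0 mg).
Filling from the cheapest source first is optimal under one linear minimum: $5.68.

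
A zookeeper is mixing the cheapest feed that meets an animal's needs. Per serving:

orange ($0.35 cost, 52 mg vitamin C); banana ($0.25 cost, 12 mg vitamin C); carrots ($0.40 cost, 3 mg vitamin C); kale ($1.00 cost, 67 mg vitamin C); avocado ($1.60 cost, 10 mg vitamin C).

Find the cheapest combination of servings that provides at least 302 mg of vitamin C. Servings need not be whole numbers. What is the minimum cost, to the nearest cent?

Cost per mg of vitamin C: orange $0.0067, kale $0.0149, banana $0.0208, carrots $0.1333, avocado $0.1600.
With no serving limits, use only orange: 302 mg / 52 mg = 5.808 servings × $0.35 = $2.03.

$2.03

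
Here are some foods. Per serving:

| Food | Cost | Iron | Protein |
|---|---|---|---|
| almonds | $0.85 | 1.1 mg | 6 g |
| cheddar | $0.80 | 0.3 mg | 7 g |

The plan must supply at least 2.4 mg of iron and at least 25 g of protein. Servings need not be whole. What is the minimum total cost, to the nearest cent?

An LP optimum is at a vertex; with two nutrient constraints at most two foods are used. Check each candidate.
almonds only: max(2.4/1.1, 25/6) = 4.167 servings → $3.54.
cheddar only: max(2.4/0.3, 25/7) = 8 servings → $6.40.
almonds + cheddar with both tight: 1.576 servings and 2.22 servings → $3.12.
The minimum over all feasible corners is $3.12.

$3.12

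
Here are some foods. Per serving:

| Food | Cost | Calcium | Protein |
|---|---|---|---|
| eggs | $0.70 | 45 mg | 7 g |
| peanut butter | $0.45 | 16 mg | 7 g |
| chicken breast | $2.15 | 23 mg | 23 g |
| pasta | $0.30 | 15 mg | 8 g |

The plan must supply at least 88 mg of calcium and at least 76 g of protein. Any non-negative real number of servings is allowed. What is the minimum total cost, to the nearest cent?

$2.85

For a min-cost LP with two ≥-constraints, a basic feasible solution has at most two positive variables.
eggs only: max(88/45, 76/7) = 10.86 servings → $7.60.
peanut butter only: max(88/16, 76/7) = 10.86 servings → $4.89.
chicken breast only: max(88/23, 76/23) = 3.826 servings → $8.23.
pasta only: max(88/15, 76/8) = 9.5 servings → $2.85.
eggs + peanut butter: intersection lies outside the first quadrant.
eggs + chicken breast with both tight: 0.3158 servings and 3.208 servings → $7.12.
eggs + pasta: intersection lies outside the first quadrant.
peanut butter + chicken breast with both tight: 1.333 servings and 2.899 servings → $6.83.
peanut butter + pasta: the both-tight solution has a negative serving — not a feasible corner.
chicken breast + pasta with both tight: 2.708 servings and 1.714 servings → $6.34.
Cheapest feasible corner: $2.85.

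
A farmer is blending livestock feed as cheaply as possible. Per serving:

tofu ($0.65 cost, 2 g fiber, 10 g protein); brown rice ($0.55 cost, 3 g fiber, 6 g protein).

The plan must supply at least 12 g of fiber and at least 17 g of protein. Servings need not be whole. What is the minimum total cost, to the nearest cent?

Compare the cost at each extreme point of the feasible region.
tofu only: max(12/2, 17/10) = 6 servings → $3.90.
brown rice only: max(12/3, 17/6) = 4 servings → $2.20.
tofu + brown rice with both targets exact would need a negative amount; discard.
Cheapest feasible corner: $2.20.

$2.20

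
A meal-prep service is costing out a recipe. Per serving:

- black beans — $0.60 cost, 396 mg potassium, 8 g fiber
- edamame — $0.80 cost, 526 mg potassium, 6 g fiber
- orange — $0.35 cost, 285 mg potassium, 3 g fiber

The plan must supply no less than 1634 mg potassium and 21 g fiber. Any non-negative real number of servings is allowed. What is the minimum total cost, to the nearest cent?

With two linear requirements the optimum uses one or two foods; enumerate the corners.
black beans only: max(1634/396, 21/8) = 4.126 servings → $2.48.
edamame only: max(1634/526, 21/6) = 3.5 servings → $2.80.
orange only: max(1634/285, 21/3) = 7 servings → $2.45.
black beans + edamame with both tight: 0.6779 servings and 2.596 servings → $2.48.
black beans + orange with both tight: 0.9918 servings and 4.355 servings → $2.12.
edamame + orange: intersection lies outside the first quadrant.
So the least-cost plan costs $2.12.

$2.12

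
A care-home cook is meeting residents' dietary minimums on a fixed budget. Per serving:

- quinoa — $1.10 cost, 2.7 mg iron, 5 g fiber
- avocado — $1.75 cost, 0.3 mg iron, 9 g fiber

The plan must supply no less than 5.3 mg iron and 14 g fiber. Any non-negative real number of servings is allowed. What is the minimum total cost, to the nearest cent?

$2.97

quinoa only: max(5.3/2.7, 14/5) = 2.8 servings → $3.08.
avocado only: max(5.3/0.3, 14/9) = 17.67 servings → $30.92.
quinoa + avocado with both tight: 1.908 servings and 0.4956 servings → $2.97.
Cheapest feasible corner: $2.97.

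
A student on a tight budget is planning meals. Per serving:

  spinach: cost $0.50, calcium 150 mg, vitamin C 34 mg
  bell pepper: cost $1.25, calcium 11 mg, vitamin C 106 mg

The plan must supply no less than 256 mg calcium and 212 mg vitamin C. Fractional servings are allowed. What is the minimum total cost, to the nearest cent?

Compare the cost at each extreme point of the feasible region.
spinach only: max(256/150, 212/34) = 6.235 servings → $3.12.
bell pepper only: max(256/11, 212/106) = 23.27 servings → $29.09.
spinach + bell pepper with both tight: 1.598 servings and 1.488 servings → $2.66.
So the least-cost plan costs $2.66.

$2.66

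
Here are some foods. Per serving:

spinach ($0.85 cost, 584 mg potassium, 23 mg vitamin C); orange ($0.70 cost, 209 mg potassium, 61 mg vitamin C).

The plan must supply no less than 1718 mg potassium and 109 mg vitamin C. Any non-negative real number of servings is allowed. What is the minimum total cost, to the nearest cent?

$2.81

The cheapest plan sits at a corner of the feasible region — with two constraints it uses at most two foods.
spinach only: max(1718/584, 109/23) = 4.739 servings → $4.03.
orange only: max(1718/209, 109/61) = 8.22 servings → $5.75.
spinach + orange with both tight: 2.661 servings and 0.7834 servings → $2.81.
The minimum over all feasible corners is $2.81.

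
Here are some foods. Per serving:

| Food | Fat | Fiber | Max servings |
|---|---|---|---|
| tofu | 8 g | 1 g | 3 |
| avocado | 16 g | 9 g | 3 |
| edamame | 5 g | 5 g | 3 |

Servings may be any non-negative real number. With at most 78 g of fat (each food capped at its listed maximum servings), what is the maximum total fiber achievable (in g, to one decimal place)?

43.9 g

Fiber per g fat: edamame 1, avocado 0.5625, tofu 0.125.
Take 3 servings of edamame: uses 15 g fat, +15.0 g fiber (running total 15.0 g).
Take 3 servings of avocado: uses 48 g fat, +27.0 g fiber (running total 42.0 g).
Take 1.875 servings of tofu: uses 15 g fat, +1.9 g fiber (running total 43.9 g).
Greedy by best ratio exhausts the fat allowance optimally: 43.9 g.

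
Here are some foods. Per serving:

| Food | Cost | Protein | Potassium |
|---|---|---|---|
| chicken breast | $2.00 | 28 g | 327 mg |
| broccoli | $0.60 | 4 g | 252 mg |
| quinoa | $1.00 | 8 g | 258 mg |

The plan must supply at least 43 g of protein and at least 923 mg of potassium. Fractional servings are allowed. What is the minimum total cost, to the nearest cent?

$3.72

A basic optimal solution has at most two foods positive. Try each food alone and each pair with both targets met exactly.
chicken breast only: max(43/28, 923/327) = 2.823 servings → $5.65.
broccoli only: max(43/4, 923/252) = 10.75 servings → $6.45.
quinoa only: max(43/8, 923/258) = 5.375 servings → $5.38.
chicken breast + broccoli with both tight: 1.243 servings and 2.05 servings → $3.72.
chicken breast + quinoa with both tight: 0.8051 servings and 2.557 servings → $4.17.
broccoli + quinoa with both targets exact would need a negative amount; discard.
The minimum over all feasible corners is $3.72.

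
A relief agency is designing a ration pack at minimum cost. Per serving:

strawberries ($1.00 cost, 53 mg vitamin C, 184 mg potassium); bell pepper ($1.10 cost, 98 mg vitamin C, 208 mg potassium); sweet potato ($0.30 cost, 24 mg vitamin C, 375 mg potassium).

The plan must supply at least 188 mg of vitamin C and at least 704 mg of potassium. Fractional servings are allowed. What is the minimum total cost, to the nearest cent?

strawberries only: max(188/53, 704/184) = 3.826 servings → $3.83.
bell pepper only: max(188/98, 704/208) = 3.385 servings → $3.72.
sweet potato only: max(188/24, 704/375) = 7.833 servings → $2.35.
strawberries + bell pepper: intersection lies outside the first quadrant.
strawberries + sweet potato with both tight: 3.467 servings and 0.1759 servings → $3.52.
bell pepper + sweet potato with both tight: 1.688 servings and 0.9411 servings → $2.14.
The minimum over all feasible corners is $2.14.

$2.14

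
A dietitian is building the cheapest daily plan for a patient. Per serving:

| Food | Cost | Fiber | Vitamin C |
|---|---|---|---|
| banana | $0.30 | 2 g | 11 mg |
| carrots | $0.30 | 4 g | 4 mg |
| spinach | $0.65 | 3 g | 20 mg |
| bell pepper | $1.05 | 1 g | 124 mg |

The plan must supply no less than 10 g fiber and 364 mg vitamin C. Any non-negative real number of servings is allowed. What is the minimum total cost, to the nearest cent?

A basic optimal solution has at most two foods positive. Try each food alone and each pair with both targets met exactly.
banana only: max(10/2, 364/11) = 33.09 servings → $9.93.
carrots only: max(10/4, 364/4) = 91 servings → $27.30.
spinach only: max(10/3, 364/20) = 18.2 servings → $11.83.
bell pepper only: max(10/1, 364/124) = 10 servings → $10.50.
banana + carrots: the both-tight solution has a negative serving — not a feasible corner.
banana + spinach with both targets exact would need a negative amount; discard.
banana + bell pepper with both tight: 3.696 servings and 2.608 servings → $3.85.
carrots + spinach with both targets exact would need a negative amount; discard.
carrots + bell pepper with both tight: 1.78 servings and 2.878 servings → $3.56.
spinach + bell pepper with both tight: 2.489 servings and 2.534 servings → $4.28.
So the least-cost plan costs $3.56.

$3.56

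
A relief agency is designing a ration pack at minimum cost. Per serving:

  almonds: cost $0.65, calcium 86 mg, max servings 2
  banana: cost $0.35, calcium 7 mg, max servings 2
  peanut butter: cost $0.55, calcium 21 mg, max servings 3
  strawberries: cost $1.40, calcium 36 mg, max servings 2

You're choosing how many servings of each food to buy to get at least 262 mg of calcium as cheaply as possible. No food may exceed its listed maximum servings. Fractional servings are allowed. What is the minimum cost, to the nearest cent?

$4.00

Cost per mg of calcium: almonds $0.0076, peanut butter $0.0262, strawberries $0.0389, banana $0.0500.
Take 2 servings of almonds: +172.0 mg calcium for $1.30 (total $1.30, still need 90.0 mg).
Take 3 servings of peanut butter: +63.0 mg calcium for $1.65 (total $2.95, still need 27.0 mg).
Take 0.75 servings of strawberries: +27.0 mg calcium for $1.05 (total $4.00, still need 0.0 mg).
Greedy by cheapest-per-mg is optimal for a single linear constraint, so the minimum cost is $4.00.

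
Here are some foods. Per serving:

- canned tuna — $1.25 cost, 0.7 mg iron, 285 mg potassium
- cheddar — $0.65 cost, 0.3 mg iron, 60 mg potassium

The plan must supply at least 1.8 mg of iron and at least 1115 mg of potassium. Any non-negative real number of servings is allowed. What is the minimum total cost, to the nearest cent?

For a min-cost LP with two ≥-constraints, a basic feasible solution has at most two positive variables.
canned tuna only: max(1.8/0.7, 1115/285) = 3.912 servings → $4.89.
cheddar only: max(1.8/0.3, 1115/60) = 18.58 servings → $12.08.
canned tuna + cheddar with both targets exact would need a negative amount; discard.
So the least-cost plan costs $4.89.

$4.89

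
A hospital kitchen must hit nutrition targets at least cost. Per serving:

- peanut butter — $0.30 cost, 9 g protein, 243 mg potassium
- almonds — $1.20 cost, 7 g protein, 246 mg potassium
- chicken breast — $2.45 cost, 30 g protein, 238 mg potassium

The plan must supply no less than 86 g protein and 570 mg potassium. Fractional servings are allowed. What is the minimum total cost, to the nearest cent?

$2.87

Compare the cost at each extreme point of the feasible region.
peanut butter only: max(86/9, 570/243) = 9.556 servings → $2.87.
almonds only: max(86/7, 570/246) = 12.29 servings → $14.74.
chicken breast only: max(86/30, 570/238) = 2.867 servings → $7.02.
peanut butter + almonds with both targets exact would need a negative amount; discard.
peanut butter + chicken breast with both targets exact would need a negative amount; discard.
almonds + chicken breast: the both-tight solution has a negative serving — not a feasible corner.
So the least-cost plan costs $2.87.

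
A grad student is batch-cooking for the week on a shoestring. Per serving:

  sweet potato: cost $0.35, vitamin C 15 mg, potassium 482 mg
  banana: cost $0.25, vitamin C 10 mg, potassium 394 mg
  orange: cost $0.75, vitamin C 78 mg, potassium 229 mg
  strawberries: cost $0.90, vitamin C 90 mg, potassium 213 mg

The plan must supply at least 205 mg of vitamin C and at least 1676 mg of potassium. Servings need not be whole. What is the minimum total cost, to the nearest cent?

$2.42

At the optimum either one food covers both requirements or two foods hit both targets exactly; no other combination can be cheaper.
sweet potato only: max(205/15, 1676/482) = 13.67 servings → $4.78.
banana only: max(205/10, 1676/394) = 20.5 servings → $5.12.
orange only: max(205/78, 1676/229) = 7.319 servings → $5.49.
strawberries only: max(205/90, 1676/213) = 7.869 servings → $7.08.
sweet potato + banana: the both-tight solution has a negative serving — not a feasible corner.
sweet potato + orange with both tight: 2.453 servings and 2.157 servings → $2.48.
sweet potato + strawberries with both tight: 2.667 servings and 1.833 servings → $2.58.
banana + orange with both tight: 2.946 servings and 2.251 servings → $2.42.
banana + strawberries with both tight: 3.216 servings and 1.92 servings → $2.53.
orange + strawberries with both targets exact would need a negative amount; discard.
So the least-cost plan costs $2.42.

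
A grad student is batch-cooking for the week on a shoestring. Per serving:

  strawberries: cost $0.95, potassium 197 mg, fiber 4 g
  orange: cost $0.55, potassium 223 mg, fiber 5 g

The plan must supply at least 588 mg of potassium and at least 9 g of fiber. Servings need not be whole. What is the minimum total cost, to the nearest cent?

$1.45

For a min-cost LP with two ≥-constraints, a basic feasible solution has at most two positive variables.
strawberries only: max(588/197, 9/4) = 2.985 servings → $2.84.
orange only: max(588/223, 9/5) = 2.637 servings → $1.45.
strawberries + orange: intersection lies outside the first quadrant.
Cheapest feasible corner: $1.45.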